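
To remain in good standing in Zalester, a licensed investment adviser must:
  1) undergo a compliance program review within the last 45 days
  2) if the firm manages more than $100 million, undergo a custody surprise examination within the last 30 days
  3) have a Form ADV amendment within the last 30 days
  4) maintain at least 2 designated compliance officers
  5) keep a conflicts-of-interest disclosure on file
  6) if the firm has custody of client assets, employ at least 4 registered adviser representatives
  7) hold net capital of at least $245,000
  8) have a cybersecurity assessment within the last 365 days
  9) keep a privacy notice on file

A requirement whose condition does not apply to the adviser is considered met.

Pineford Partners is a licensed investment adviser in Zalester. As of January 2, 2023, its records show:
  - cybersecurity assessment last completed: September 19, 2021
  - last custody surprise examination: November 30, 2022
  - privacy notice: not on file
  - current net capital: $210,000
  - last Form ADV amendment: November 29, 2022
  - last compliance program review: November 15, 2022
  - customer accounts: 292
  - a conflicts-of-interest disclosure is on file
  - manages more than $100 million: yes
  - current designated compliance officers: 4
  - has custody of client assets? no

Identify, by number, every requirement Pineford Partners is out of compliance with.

1. compliance program review 48 days ago vs limit 45 → not met
2. condition 'manages more than $100 million' holds; custody surprise examination 33 days ago vs limit 30 → not met
3. Form ADV amendment 34 days ago vs limit 30 → not met
4. designated compliance officers 4 ≥ 2 → met
5. conflicts-of-interest disclosure present → met
6. condition 'has custody of client assets' does not hold → requirement n/a → met
7. net capital $210,000 < $245,000 → not met
8. cybersecurity assessment 470 days ago vs limit 365 → not met
9. privacy notice absent → not met
Not met: 1, 2, 3, 7, 8, 9

1, 2, 3, 7, 8, 9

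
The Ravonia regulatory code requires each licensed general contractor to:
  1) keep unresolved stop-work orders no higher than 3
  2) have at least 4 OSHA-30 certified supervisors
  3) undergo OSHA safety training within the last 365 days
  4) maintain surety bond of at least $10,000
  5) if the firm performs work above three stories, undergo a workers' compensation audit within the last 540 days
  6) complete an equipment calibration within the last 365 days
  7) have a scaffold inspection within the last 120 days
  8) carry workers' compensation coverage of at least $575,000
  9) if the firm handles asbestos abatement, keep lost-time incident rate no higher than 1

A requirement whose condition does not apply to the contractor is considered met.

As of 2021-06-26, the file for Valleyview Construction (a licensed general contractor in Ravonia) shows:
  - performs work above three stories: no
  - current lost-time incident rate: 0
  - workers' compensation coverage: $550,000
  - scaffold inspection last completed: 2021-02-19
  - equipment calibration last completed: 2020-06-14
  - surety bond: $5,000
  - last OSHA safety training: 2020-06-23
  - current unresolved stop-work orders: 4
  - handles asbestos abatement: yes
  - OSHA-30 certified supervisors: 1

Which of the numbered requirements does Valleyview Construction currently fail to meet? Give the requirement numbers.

1, 2, 3, 4, 6, 7, 8

1. unresolved stop-work orders 4 > 3 → not met
2. OSHA-30 certified supervisors 1 < 4 → not met
3. OSHA safety training 368 days ago vs limit 365 → not met
4. surety bond $5,000 < $10,000 → not met
5. condition 'performs work above three stories' does not hold → requirement n/a → met
6. equipment calibration 377 days ago vs limit 365 → not met
7. scaffold inspection 127 days ago vs limit 120 → not met
8. workers' compensation coverage $550,000 < $575,000 → not met
9. condition 'handles asbestos abatement' holds; lost-time incident rate 0 ≤ 1 → met
Not met: 1, 2, 3, 4, 6, 7, 8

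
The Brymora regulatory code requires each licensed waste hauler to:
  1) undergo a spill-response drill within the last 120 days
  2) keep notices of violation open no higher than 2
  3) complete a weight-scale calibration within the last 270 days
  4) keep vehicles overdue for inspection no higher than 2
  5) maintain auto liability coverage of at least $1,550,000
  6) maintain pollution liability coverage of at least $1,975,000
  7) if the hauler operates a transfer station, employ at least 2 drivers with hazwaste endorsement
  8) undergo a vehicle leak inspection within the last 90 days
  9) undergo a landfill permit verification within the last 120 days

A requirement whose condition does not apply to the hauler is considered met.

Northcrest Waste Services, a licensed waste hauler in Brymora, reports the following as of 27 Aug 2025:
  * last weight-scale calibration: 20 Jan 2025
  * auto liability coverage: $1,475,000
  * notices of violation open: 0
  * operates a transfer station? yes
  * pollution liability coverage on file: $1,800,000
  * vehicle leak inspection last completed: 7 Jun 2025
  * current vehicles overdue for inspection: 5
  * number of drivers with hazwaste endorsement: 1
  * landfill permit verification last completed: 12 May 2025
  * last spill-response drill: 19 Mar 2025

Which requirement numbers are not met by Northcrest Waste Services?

1, 4, 5, 6, 7

1. spill-response drill 161 days ago vs limit 120 → not met
2. notices of violation open 0 ≤ 2 → met
3. weight-scale calibration 219 days ago vs limit 270 → met
4. vehicles overdue for inspection 5 > 2 → not met
5. auto liability coverage $1,475,000 < $1,550,000 → not met
6. pollution liability coverage $1,800,000 < $1,975,000 → not met
7. condition 'operates a transfer station' holds; drivers with hazwaste endorsement 1 < 2 → not met
8. vehicle leak inspection 81 days ago vs limit 90 → met
9. landfill permit verification 107 days ago vs limit 120 → met
Not met: 1, 4, 5, 6, 7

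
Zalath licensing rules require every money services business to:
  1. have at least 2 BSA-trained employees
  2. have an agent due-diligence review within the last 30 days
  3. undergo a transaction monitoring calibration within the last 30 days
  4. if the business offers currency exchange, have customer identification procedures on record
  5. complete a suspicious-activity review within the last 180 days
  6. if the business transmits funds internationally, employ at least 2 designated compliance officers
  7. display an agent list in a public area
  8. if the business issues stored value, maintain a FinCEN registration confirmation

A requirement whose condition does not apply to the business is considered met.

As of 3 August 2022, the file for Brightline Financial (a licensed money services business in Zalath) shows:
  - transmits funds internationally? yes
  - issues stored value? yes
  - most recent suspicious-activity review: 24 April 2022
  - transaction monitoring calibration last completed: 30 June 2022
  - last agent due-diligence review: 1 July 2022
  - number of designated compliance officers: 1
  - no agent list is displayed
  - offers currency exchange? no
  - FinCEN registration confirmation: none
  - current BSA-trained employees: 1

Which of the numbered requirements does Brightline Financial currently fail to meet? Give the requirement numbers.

1, 2, 3, 6, 7, 8

1. BSA-trained employees 1 < 2 → not met
2. agent due-diligence review 33 days ago vs limit 30 → not met
3. transaction monitoring calibration 34 days ago vs limit 30 → not met
4. condition 'offers currency exchange' does not hold → requirement n/a → met
5. suspicious-activity review 101 days ago vs limit 180 → met
6. condition 'transmits funds internationally' holds; designated compliance officers 1 < 2 → not met
7. agent list absent → not met
8. condition 'issues stored value' holds; FinCEN registration confirmation absent → not met
Not met: 1, 2, 3, 6, 7, 8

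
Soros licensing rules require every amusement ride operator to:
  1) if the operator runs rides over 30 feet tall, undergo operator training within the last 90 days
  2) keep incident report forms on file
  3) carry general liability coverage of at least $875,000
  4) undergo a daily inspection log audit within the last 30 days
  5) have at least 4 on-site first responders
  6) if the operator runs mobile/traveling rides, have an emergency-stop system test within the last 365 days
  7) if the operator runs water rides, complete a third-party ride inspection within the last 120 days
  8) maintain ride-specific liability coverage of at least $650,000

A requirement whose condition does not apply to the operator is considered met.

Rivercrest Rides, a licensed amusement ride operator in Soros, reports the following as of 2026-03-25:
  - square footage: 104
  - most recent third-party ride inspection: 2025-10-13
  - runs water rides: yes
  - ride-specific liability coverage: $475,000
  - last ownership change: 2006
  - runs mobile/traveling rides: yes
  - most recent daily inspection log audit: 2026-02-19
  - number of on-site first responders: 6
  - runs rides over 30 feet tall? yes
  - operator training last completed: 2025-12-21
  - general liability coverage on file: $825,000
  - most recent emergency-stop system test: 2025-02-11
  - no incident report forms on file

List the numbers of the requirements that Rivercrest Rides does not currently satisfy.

1. condition 'runs rides over 30 feet tall' holds; operator training 94 days ago vs limit 90 → not met
2. incident report forms absent → not met
3. general liability coverage $825,000 < $875,000 → not met
4. daily inspection log audit 34 days ago vs limit 30 → not met
5. on-site first responders 6 ≥ 4 → met
6. condition 'runs mobile/traveling rides' holds; emergency-stop system test 407 days ago vs limit 365 → not met
7. condition 'runs water rides' holds; third-party ride inspection 163 days ago vs limit 120 → not met
8. ride-specific liability coverage $475,000 < $650,000 → not met
Not met: 1, 2, 3, 4, 6, 7, 8

1, 2, 3, 4, 6, 7, 8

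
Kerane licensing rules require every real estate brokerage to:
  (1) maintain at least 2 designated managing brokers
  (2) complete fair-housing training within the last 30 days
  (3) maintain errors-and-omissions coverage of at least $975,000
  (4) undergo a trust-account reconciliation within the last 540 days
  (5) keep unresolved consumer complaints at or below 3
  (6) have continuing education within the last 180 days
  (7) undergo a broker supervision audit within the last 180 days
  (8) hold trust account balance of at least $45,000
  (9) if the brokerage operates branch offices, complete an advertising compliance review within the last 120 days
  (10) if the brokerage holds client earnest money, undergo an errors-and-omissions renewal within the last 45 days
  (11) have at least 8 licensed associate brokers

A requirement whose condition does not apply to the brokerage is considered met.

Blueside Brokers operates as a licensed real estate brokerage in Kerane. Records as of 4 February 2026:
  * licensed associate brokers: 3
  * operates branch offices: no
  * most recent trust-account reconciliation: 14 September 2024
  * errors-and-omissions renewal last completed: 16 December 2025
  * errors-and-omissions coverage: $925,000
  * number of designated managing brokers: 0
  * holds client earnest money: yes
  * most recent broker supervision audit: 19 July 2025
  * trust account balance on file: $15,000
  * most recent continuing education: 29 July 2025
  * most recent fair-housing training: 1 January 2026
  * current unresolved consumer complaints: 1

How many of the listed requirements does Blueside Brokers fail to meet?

1. designated managing brokers 0 < 2 → not met
2. fair-housing training 34 days ago vs limit 30 → not met
3. errors-and-omissions coverage $925,000 < $975,000 → not met
4. trust-account reconciliation 508 days ago vs limit 540 → met
5. unresolved consumer complaints 1 ≤ 3 → met
6. continuing education 190 days ago vs limit 180 → not met
7. broker supervision audit 200 days ago vs limit 180 → not met
8. trust account balance $15,000 < $45,000 → not met
9. condition 'operates branch offices' does not hold → requirement n/a → met
10. condition 'holds client earnest money' holds; errors-and-omissions renewal 50 days ago vs limit 45 → not met
11. licensed associate brokers 3 < 8 → not met
Not met: 8 of 11

8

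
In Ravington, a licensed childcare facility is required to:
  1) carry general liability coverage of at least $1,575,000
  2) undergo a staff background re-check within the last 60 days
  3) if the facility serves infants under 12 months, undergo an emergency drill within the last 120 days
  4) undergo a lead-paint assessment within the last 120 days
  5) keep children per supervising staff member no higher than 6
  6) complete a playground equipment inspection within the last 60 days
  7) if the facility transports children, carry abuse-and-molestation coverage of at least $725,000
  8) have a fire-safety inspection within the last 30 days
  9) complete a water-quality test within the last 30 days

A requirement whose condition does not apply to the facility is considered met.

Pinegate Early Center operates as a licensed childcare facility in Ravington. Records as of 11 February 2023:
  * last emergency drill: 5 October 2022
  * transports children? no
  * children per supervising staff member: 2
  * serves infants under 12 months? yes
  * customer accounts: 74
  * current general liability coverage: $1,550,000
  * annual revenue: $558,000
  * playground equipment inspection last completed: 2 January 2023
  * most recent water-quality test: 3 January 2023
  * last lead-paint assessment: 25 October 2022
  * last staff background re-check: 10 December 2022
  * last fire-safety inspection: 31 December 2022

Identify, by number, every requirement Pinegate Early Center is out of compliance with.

1. general liability coverage $1,550,000 < $1,575,000 → not met
2. staff background re-check 63 days ago vs limit 60 → not met
3. condition 'serves infants under 12 months' holds; emergency drill 129 days ago vs limit 120 → not met
4. lead-paint assessment 109 days ago vs limit 120 → met
5. children per supervising staff member 2 ≤ 6 → met
6. playground equipment inspection 40 days ago vs limit 60 → met
7. condition 'transports children' does not hold → requirement n/a → met
8. fire-safety inspection 42 days ago vs limit 30 → not met
9. water-quality test 39 days ago vs limit 30 → not met
Not met: 1, 2, 3, 8, 9

1, 2, 3, 8, 9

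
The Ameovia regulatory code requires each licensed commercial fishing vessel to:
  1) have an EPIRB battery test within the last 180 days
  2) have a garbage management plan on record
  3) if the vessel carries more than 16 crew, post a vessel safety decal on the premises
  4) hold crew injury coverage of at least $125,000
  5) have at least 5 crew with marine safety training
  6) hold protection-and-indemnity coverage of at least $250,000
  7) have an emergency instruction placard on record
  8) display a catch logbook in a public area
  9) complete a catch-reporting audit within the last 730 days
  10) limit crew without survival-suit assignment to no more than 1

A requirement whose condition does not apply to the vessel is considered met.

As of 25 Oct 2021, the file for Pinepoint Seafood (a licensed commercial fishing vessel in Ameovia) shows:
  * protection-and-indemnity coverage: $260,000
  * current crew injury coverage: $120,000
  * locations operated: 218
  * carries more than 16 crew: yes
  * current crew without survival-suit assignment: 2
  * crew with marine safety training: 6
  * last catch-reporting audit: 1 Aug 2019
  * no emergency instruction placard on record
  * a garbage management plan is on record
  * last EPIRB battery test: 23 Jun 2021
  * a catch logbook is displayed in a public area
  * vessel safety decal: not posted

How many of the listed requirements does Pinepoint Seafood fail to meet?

1. EPIRB battery test 124 days ago vs limit 180 → met
2. garbage management plan present → met
3. condition 'carries more than 16 crew' holds; vessel safety decal absent → not met
4. crew injury coverage $120,000 < $125,000 → not met
5. crew with marine safety training 6 ≥ 5 → met
6. protection-and-indemnity coverage $260,000 ≥ $250,000 → met
7. emergency instruction placard absent → not met
8. catch logbook present → met
9. catch-reporting audit 816 days ago vs limit 730 → not met
10. crew without survival-suit assignment 2 > 1 → not met
Not met: 5 of 10

5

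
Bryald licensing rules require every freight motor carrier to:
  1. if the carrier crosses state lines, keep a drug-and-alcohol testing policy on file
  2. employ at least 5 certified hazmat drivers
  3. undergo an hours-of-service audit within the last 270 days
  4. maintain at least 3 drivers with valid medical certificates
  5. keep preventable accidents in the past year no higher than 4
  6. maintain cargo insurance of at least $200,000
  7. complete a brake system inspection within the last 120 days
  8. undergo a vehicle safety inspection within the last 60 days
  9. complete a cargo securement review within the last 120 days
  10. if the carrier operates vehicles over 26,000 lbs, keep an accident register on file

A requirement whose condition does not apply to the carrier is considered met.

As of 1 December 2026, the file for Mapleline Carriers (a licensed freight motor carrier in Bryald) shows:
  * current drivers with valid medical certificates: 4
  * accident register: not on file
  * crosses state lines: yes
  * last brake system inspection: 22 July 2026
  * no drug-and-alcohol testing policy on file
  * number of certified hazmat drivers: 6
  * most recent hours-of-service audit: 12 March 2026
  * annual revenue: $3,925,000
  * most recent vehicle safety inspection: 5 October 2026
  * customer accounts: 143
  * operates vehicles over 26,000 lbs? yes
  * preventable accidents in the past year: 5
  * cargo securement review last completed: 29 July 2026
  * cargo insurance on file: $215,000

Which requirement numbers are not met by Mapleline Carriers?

1, 5, 7, 9, 10

1. condition 'crosses state lines' holds; drug-and-alcohol testing policy absent → not met
2. certified hazmat drivers 6 ≥ 5 → met
3. hours-of-service audit 264 days ago vs limit 270 → met
4. drivers with valid medical certificates 4 ≥ 3 → met
5. preventable accidents in the past year 5 > 4 → not met
6. cargo insurance $215,000 ≥ $200,000 → met
7. brake system inspection 132 days ago vs limit 120 → not met
8. vehicle safety inspection 57 days ago vs limit 60 → met
9. cargo securement review 125 days ago vs limit 120 → not met
10. condition 'operates vehicles over 26,000 lbs' holds; accident register absent → not met
Not met: 1, 5, 7, 9, 10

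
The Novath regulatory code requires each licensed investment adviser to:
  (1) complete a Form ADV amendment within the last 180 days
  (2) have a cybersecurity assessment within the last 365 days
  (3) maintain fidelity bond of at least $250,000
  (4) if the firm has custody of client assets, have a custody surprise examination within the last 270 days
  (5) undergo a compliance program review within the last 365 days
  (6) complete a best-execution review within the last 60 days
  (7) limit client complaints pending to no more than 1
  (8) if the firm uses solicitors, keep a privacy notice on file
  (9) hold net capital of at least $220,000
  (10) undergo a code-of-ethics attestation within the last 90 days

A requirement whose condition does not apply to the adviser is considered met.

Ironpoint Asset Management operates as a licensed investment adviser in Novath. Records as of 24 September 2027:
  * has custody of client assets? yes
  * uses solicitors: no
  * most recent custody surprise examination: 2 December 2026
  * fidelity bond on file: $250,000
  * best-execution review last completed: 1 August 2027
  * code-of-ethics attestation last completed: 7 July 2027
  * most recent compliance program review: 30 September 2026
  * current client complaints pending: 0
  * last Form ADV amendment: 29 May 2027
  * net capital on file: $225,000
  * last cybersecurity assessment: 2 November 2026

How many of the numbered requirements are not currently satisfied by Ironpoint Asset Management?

1. Form ADV amendment 118 days ago vs limit 180 → met
2. cybersecurity assessment 326 days ago vs limit 365 → met
3. fidelity bond $250,000 ≥ $250,000 → met
4. condition 'has custody of client assets' holds; custody surprise examination 296 days ago vs limit 270 → not met
5. compliance program review 359 days ago vs limit 365 → met
6. best-execution review 54 days ago vs limit 60 → met
7. client complaints pending 0 ≤ 1 → met
8. condition 'uses solicitors' does not hold → requirement n/a → met
9. net capital $225,000 ≥ $220,000 → met
10. code-of-ethics attestation 79 days ago vs limit 90 → met
Not met: 1 of 10

1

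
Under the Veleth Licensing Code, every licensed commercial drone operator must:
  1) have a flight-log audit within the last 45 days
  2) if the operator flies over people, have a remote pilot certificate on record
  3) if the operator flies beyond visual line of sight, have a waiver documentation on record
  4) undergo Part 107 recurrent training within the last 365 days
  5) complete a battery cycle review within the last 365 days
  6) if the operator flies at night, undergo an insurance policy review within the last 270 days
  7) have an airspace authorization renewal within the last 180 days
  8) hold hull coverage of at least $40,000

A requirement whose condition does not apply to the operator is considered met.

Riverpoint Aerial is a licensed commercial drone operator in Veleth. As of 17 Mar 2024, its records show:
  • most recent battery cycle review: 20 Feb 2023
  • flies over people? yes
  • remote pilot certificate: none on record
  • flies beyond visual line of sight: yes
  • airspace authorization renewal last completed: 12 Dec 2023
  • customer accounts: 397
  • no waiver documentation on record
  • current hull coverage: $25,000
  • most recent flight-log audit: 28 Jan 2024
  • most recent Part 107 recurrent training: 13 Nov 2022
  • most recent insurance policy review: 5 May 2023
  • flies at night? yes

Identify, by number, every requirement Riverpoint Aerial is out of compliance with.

1, 2, 3, 4, 5, 6, 8

1. flight-log audit 49 days ago vs limit 45 → not met
2. condition 'flies over people' holds; remote pilot certificate absent → not met
3. condition 'flies beyond visual line of sight' holds; waiver documentation absent → not met
4. Part 107 recurrent training 490 days ago vs limit 365 → not met
5. battery cycle review 391 days ago vs limit 365 → not met
6. condition 'flies at night' holds; insurance policy review 317 days ago vs limit 270 → not met
7. airspace authorization renewal 96 days ago vs limit 180 → met
8. hull coverage $25,000 < $40,000 → not met
Not met: 1, 2, 3, 4, 5, 6, 8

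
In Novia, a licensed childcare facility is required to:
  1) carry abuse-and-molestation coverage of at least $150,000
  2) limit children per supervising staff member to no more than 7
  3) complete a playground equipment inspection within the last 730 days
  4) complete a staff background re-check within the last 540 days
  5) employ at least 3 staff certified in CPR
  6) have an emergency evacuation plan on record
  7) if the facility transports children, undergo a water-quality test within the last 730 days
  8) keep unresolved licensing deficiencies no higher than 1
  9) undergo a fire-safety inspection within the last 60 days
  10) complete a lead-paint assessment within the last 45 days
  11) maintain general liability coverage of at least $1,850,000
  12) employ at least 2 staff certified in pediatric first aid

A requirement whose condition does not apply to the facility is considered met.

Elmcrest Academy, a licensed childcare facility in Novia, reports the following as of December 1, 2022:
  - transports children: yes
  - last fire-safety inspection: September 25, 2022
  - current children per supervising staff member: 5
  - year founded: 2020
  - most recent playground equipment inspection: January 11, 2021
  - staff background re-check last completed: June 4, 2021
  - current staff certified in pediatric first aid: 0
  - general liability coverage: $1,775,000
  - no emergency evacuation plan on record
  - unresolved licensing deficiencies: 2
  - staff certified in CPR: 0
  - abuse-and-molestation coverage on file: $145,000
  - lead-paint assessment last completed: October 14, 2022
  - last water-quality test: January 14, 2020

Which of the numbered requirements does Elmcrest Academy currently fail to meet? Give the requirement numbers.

1, 4, 5, 6, 7, 8, 9, 10, 11, 12

1. abuse-and-molestation coverage $145,000 < $150,000 → not met
2. children per supervising staff member 5 ≤ 7 → met
3. playground equipment inspection 689 days ago vs limit 730 → met
4. staff background re-check 545 days ago vs limit 540 → not met
5. staff certified in CPR 0 < 3 → not met
6. emergency evacuation plan absent → not met
7. condition 'transports children' holds; water-quality test 1052 days ago vs limit 730 → not met
8. unresolved licensing deficiencies 2 > 1 → not met
9. fire-safety inspection 67 days ago vs limit 60 → not met
10. lead-paint assessment 48 days ago vs limit 45 → not met
11. general liability coverage $1,775,000 < $1,850,000 → not met
12. staff certified in pediatric first aid 0 < 2 → not met
Not met: 1, 4, 5, 6, 7, 8, 9, 10, 11, 12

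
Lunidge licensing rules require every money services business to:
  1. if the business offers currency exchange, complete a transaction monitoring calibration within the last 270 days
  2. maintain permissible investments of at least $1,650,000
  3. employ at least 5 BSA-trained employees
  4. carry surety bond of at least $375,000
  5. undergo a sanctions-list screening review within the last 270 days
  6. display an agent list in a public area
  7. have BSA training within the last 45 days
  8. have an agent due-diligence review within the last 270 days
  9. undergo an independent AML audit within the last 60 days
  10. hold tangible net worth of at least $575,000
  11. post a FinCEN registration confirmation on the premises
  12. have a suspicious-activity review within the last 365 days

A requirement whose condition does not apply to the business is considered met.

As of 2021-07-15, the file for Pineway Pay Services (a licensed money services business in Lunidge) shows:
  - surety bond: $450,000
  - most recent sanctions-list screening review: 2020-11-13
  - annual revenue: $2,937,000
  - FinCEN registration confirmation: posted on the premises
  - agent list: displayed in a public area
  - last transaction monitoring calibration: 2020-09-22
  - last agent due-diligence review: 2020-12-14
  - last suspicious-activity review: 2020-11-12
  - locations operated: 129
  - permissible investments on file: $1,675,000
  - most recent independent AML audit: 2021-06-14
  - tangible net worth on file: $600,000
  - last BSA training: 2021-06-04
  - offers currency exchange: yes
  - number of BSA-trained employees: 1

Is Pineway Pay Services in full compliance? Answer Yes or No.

1. condition 'offers currency exchange' holds; transaction monitoring calibration 296 days ago vs limit 270 → not met
2. permissible investments $1,675,000 ≥ $1,650,000 → met
3. BSA-trained employees 1 < 5 → not met
4. surety bond $450,000 ≥ $375,000 → met
5. sanctions-list screening review 244 days ago vs limit 270 → met
6. agent list present → met
7. BSA training 41 days ago vs limit 45 → met
8. agent due-diligence review 213 days ago vs limit 270 → met
9. independent AML audit 31 days ago vs limit 60 → met
10. tangible net worth $600,000 ≥ $575,000 → met
11. FinCEN registration confirmation present → met
12. suspicious-activity review 245 days ago vs limit 365 → met
Not met: 1, 3

No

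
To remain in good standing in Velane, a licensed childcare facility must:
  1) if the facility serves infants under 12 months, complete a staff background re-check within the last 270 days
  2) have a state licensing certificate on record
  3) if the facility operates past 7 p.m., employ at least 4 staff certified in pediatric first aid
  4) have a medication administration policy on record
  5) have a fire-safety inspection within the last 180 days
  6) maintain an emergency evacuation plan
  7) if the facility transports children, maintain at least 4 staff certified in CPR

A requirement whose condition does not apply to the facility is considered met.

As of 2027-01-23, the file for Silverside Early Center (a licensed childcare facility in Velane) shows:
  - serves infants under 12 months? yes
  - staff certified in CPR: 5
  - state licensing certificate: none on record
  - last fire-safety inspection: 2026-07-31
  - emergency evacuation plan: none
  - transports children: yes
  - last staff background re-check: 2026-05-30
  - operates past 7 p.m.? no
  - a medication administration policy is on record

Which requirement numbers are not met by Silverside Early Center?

2, 6

1. condition 'serves infants under 12 months' holds; staff background re-check 238 days ago vs limit 270 → met
2. state licensing certificate absent → not met
3. condition 'operates past 7 p.m.' does not hold → requirement n/a → met
4. medication administration policy present → met
5. fire-safety inspection 176 days ago vs limit 180 → met
6. emergency evacuation plan absent → not met
7. condition 'transports children' holds; staff certified in CPR 5 ≥ 4 → met
Not met: 2, 6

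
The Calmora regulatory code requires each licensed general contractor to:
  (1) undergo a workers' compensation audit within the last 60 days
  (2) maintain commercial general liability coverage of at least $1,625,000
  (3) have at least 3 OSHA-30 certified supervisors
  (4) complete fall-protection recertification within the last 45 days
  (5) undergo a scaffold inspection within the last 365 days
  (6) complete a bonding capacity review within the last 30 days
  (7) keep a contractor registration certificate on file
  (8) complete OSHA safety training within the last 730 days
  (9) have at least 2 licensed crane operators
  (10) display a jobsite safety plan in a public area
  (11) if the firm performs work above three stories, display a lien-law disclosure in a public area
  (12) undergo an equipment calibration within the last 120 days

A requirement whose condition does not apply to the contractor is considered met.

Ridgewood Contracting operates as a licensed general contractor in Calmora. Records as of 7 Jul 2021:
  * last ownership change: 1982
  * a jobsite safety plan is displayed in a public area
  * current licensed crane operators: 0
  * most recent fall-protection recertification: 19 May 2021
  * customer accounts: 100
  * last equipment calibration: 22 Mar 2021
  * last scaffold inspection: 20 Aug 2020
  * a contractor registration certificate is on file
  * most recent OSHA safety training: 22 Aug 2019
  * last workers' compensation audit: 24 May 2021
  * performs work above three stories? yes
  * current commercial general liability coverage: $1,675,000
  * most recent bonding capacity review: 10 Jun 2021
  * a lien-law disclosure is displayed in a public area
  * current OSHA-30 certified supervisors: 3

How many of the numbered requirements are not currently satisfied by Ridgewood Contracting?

2

1. workers' compensation audit 44 days ago vs limit 60 → met
2. commercial general liability coverage $1,675,000 ≥ $1,625,000 → met
3. OSHA-30 certified supervisors 3 ≥ 3 → met
4. fall-protection recertification 49 days ago vs limit 45 → not met
5. scaffold inspection 321 days ago vs limit 365 → met
6. bonding capacity review 27 days ago vs limit 30 → met
7. contractor registration certificate present → met
8. OSHA safety training 685 days ago vs limit 730 → met
9. licensed crane operators 0 < 2 → not met
10. jobsite safety plan present → met
11. condition 'performs work above three stories' holds; lien-law disclosure present → met
12. equipment calibration 107 days ago vs limit 120 → met
Not met: 2 of 12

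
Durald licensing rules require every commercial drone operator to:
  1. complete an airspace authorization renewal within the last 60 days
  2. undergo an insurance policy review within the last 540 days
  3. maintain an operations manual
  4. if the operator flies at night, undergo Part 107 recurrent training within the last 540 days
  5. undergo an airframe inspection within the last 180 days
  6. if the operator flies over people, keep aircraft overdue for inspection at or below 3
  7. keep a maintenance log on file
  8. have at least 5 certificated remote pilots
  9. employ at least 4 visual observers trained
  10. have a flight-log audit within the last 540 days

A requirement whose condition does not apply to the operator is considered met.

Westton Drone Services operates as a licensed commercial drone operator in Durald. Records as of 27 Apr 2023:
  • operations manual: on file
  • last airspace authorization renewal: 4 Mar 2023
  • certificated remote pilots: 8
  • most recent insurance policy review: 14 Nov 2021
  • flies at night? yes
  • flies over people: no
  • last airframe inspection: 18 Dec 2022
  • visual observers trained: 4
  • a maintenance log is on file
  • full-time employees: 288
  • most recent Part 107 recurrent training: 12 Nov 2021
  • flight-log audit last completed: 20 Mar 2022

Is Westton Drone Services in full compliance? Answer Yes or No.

1. airspace authorization renewal 54 days ago vs limit 60 → met
2. insurance policy review 529 days ago vs limit 540 → met
3. operations manual present → met
4. condition 'flies at night' holds; Part 107 recurrent training 531 days ago vs limit 540 → met
5. airframe inspection 130 days ago vs limit 180 → met
6. condition 'flies over people' does not hold → requirement n/a → met
7. maintenance log present → met
8. certificated remote pilots 8 ≥ 5 → met
9. visual observers trained 4 ≥ 4 → met
10. flight-log audit 403 days ago vs limit 540 → met
All met.

Yes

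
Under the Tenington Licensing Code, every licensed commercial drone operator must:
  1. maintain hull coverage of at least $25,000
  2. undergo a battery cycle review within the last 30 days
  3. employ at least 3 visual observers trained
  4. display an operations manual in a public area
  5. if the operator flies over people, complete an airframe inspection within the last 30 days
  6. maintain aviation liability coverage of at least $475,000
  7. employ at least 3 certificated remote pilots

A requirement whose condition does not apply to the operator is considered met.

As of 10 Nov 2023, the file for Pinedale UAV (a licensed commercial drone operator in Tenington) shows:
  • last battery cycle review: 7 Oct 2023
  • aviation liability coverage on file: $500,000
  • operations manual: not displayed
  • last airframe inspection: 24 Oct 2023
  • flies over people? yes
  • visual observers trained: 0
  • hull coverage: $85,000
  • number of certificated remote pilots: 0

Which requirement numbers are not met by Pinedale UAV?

2, 3, 4, 7

1. hull coverage $85,000 ≥ $25,000 → met
2. battery cycle review 34 days ago vs limit 30 → not met
3. visual observers trained 0 < 3 → not met
4. operations manual absent → not met
5. condition 'flies over people' holds; airframe inspection 17 days ago vs limit 30 → met
6. aviation liability coverage $500,000 ≥ $475,000 → met
7. certificated remote pilots 0 < 3 → not met
Not met: 2, 3, 4, 7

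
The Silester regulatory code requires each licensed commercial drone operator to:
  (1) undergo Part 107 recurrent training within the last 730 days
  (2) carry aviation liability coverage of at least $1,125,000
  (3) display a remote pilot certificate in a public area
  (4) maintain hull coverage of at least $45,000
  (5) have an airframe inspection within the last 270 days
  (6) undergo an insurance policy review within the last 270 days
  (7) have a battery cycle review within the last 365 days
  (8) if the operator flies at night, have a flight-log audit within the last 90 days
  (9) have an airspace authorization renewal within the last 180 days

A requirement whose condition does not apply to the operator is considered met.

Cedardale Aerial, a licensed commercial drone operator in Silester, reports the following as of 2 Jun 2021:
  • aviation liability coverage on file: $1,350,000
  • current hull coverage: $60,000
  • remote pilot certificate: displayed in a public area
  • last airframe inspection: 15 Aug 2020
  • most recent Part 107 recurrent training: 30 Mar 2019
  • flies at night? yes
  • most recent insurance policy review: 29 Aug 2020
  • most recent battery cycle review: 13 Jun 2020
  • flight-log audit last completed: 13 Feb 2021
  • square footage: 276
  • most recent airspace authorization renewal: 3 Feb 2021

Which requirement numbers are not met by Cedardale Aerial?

1. Part 107 recurrent training 795 days ago vs limit 730 → not met
2. aviation liability coverage $1,350,000 ≥ $1,125,000 → met
3. remote pilot certificate present → met
4. hull coverage $60,000 ≥ $45,000 → met
5. airframe inspection 291 days ago vs limit 270 → not met
6. insurance policy review 277 days ago vs limit 270 → not met
7. battery cycle review 354 days ago vs limit 365 → met
8. condition 'flies at night' holds; flight-log audit 109 days ago vs limit 90 → not met
9. airspace authorization renewal 119 days ago vs limit 180 → met
Not met: 1, 5, 6, 8

1, 5, 6, 8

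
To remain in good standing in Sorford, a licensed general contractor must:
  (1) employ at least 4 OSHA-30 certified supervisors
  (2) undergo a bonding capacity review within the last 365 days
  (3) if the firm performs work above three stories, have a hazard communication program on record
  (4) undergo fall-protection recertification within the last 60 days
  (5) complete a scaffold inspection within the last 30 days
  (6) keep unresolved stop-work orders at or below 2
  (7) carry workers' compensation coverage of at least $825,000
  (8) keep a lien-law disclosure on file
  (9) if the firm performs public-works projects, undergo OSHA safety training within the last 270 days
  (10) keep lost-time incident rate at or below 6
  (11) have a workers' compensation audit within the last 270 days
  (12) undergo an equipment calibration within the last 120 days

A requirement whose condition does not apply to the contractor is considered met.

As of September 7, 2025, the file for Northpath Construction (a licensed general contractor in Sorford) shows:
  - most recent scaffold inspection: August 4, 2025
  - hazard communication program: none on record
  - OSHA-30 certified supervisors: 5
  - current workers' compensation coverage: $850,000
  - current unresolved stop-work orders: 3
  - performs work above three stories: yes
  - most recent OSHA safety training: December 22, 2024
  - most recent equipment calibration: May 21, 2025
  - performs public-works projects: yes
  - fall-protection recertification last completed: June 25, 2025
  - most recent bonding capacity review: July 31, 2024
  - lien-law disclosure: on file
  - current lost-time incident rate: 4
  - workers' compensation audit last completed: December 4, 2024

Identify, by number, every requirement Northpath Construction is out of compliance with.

1. OSHA-30 certified supervisors 5 ≥ 4 → met
2. bonding capacity review 403 days ago vs limit 365 → not met
3. condition 'performs work above three stories' holds; hazard communication program absent → not met
4. fall-protection recertification 74 days ago vs limit 60 → not met
5. scaffold inspection 34 days ago vs limit 30 → not met
6. unresolved stop-work orders 3 > 2 → not met
7. workers' compensation coverage $850,000 ≥ $825,000 → met
8. lien-law disclosure present → met
9. condition 'performs public-works projects' holds; OSHA safety training 259 days ago vs limit 270 → met
10. lost-time incident rate 4 ≤ 6 → met
11. workers' compensation audit 277 days ago vs limit 270 → not met
12. equipment calibration 109 days ago vs limit 120 → met
Not met: 2, 3, 4, 5, 6, 11

2, 3, 4, 5, 6, 11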